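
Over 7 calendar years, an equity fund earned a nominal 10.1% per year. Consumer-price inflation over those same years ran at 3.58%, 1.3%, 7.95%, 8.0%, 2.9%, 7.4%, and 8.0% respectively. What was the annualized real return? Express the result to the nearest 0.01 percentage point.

Cumulative inflation factor: 1.0358 × 1.013 × 1.0795 × 1.080 × 1.029 × 1.074 × 1.080 ≈ 1.46008.
Nominal growth factor: 1.96115. Real growth factor = 1.96115 / 1.46008 ≈ 1.34319.
Annualized: 1.34319^(1/7) − 1 ≈ 0.04305.

4.31%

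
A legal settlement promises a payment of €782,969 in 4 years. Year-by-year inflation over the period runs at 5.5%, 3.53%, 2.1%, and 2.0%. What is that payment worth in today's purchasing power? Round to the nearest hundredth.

Price-level factor over 4 years: 1.055 × 1.0353 × 1.021 × 1.020 ≈ 1.1374821429.
Purchasing power today: €782,969 divided by that factor.

€688,335.20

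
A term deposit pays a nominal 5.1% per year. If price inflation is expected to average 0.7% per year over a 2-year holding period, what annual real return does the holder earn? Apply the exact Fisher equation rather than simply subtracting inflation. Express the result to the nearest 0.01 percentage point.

4.37%

With constant rates the annual real return is the same each year: (1+5.1%)/(1+0.7%) − 1 = 0.04369.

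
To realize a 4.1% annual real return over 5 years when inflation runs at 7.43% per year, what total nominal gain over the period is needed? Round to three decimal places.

Required annual nominal rate: (1+4.1%)(1+7.43%) − 1 = 11.83463%.
Cumulative over 5 years: (1 + 0.1183463)^5 − 1 ≈ 0.74937.

74.937%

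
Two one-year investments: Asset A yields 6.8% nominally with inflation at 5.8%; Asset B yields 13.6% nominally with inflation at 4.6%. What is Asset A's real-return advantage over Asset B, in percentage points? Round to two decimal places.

Asset A real return: 1.068/1.058 − 1 = 0.945%.
Asset B real return: 1.136/1.046 − 1 = 8.604%.
Difference: 0.945 − 8.604 = -7.659 pp.

-7.66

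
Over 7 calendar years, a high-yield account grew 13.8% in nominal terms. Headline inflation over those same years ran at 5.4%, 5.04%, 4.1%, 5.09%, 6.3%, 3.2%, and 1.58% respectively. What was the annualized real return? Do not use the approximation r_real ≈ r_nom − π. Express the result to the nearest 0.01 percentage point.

-2.41%

Cumulative inflation factor: 1.054 × 1.0504 × 1.041 × 1.0509 × 1.063 × 1.032 × 1.0158 ≈ 1.34967.
Nominal growth factor: 1.13800. Real growth factor = 1.13800 / 1.34967 ≈ 0.84317.
Annualized: 0.84317^(1/7) − 1 ≈ -0.02408.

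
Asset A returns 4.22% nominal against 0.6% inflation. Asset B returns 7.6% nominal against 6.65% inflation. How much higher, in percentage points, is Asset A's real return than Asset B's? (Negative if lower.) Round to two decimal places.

2.71

Asset A real return: 1.0422/1.006 − 1 = 3.598%.
Asset B real return: 1.076/1.0665 − 1 = 0.891%.
Difference: 3.598 − 0.891 = 2.707 pp.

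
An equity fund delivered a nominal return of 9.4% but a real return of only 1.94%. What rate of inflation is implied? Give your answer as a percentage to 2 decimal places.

From (1+r_nom) = (1+r_real)(1+π), we get 1+π = (1 + 9.4%)/(1 + 1.94%) = 1.094/1.0194 ≈ 1.07318.
So π ≈ 7.3180%.

7.32%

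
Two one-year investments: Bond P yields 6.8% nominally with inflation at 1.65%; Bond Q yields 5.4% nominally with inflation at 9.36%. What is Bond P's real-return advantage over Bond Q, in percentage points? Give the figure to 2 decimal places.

8.69

Bond P real return: 1.068/1.0165 − 1 = 5.066%.
Bond Q real return: 1.054/1.0936 − 1 = -3.621%.
Difference: 5.066 − (-3.621) = 8.687 pp.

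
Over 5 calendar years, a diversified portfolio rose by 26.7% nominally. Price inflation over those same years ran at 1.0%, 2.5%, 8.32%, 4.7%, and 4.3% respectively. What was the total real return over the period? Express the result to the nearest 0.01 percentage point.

3.46%

Cumulative inflation factor: 1.010 × 1.025 × 1.0832 × 1.047 × 1.043 ≈ 1.22457.
Nominal growth factor: 1.26700. Real growth factor = 1.26700 / 1.22457 ≈ 1.03465.
Total real return ≈ 3.4646%.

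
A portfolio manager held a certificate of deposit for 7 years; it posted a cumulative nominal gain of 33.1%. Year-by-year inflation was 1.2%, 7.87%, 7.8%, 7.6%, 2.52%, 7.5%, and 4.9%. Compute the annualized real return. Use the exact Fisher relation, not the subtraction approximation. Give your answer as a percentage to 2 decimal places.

Cumulative inflation factor: 1.012 × 1.0787 × 1.078 × 1.076 × 1.0252 × 1.075 × 1.049 ≈ 1.46388.
Nominal growth factor: 1.33100. Real growth factor = 1.33100 / 1.46388 ≈ 0.90923.
Annualized: 0.90923^(1/7) − 1 ≈ -0.01350.

-1.35%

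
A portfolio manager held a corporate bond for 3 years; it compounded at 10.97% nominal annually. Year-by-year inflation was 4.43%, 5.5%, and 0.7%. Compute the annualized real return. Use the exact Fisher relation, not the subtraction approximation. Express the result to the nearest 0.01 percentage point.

7.19%

Cumulative inflation factor: 1.0443 × 1.055 × 1.007 ≈ 1.10945.
Nominal growth factor: 1.36652. Real growth factor = 1.36652 / 1.10945 ≈ 1.23171.
Annualized: 1.23171^(1/3) − 1 ≈ 0.07194.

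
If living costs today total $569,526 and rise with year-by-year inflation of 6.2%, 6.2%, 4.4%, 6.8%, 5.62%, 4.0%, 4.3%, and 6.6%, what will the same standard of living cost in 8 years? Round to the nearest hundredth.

Cumulative price-level factor: 1.062 × 1.062 × 1.044 × 1.068 × 1.0562 × 1.040 × 1.043 × 1.066 ≈ 1.5358252394.
The nominal amount required is $569,526 scaled up by that factor.

$874,692.41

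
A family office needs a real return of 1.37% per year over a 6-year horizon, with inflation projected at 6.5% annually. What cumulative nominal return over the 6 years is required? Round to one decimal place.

58.3%

Required annual nominal rate: (1+1.37%)(1+6.5%) − 1 = 7.95905%.
Cumulative over 6 years: (1 + 0.0795905)^6 − 1 ≈ 0.58327.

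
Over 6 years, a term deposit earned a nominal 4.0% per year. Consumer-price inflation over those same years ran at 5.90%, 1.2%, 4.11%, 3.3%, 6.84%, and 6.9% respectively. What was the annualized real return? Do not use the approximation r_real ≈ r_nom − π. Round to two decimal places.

Cumulative inflation factor: 1.0590 × 1.012 × 1.0411 × 1.033 × 1.0684 × 1.069 ≈ 1.31638.
Nominal growth factor: 1.26532. Real growth factor = 1.26532 / 1.31638 ≈ 0.96121.
Annualized: 0.96121^(1/6) − 1 ≈ -0.00657.

-0.66%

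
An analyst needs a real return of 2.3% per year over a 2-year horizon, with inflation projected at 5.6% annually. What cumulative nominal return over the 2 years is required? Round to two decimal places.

Required annual nominal rate: (1+2.3%)(1+5.6%) − 1 = 8.0288%.
Cumulative over 2 years: (1 + 0.080288)^2 − 1 ≈ 0.16702.

16.70%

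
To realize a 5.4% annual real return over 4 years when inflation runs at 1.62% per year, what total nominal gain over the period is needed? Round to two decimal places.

31.61%

Required annual nominal rate: (1+5.4%)(1+1.62%) − 1 = 7.10748%.
Cumulative over 4 years: (1 + 0.0710748)^4 − 1 ≈ 0.31607.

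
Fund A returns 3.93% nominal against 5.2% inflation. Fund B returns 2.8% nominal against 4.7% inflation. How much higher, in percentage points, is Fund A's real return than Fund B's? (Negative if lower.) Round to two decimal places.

0.61

Fund A real return: 1.0393/1.052 − 1 = -1.207%.
Fund B real return: 1.028/1.047 − 1 = -1.815%.
Difference: -1.207 − (-1.815) = 0.608 pp.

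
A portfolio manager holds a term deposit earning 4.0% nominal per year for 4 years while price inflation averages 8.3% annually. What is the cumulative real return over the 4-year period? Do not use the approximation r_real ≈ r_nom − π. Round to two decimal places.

The annual real rate is (1+4.0%)/(1+8.3%) − 1 = -3.9705%.
Compounded over 4 years: (1 + -0.039705)^4 − 1 ≈ -0.14961.

-14.96%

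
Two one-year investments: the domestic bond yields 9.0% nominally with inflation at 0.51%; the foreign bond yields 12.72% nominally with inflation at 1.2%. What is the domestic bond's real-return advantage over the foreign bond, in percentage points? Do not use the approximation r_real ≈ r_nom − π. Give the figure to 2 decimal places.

-2.94

The domestic bond real return: 1.090/1.0051 − 1 = 8.447%.
The foreign bond real return: 1.1272/1.012 − 1 = 11.383%.
Difference: 8.447 − 11.383 = -2.936 pp.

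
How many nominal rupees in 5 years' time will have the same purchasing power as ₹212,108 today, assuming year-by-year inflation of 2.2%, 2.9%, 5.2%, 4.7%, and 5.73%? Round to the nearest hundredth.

Cumulative price-level factor: 1.022 × 1.029 × 1.052 × 1.047 × 1.0573 ≈ 1.2246921222.
The nominal amount required is ₹212,108 scaled up by that factor.

₹259,767.00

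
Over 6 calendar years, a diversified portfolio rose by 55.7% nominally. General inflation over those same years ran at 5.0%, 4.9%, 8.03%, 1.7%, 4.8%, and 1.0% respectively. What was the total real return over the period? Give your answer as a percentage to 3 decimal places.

21.556%

Cumulative inflation factor: 1.050 × 1.049 × 1.0803 × 1.017 × 1.048 × 1.010 ≈ 1.28089.
Nominal growth factor: 1.55700. Real growth factor = 1.55700 / 1.28089 ≈ 1.21556.
Total real return ≈ 21.5558%.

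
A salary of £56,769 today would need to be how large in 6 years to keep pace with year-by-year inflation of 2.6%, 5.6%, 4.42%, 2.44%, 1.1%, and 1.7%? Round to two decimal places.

£67,646.90

Cumulative price-level factor: 1.026 × 1.056 × 1.0442 × 1.0244 × 1.011 × 1.017 ≈ 1.1916168787.
Multiplying £56,769 by the price-level factor gives the future nominal sum.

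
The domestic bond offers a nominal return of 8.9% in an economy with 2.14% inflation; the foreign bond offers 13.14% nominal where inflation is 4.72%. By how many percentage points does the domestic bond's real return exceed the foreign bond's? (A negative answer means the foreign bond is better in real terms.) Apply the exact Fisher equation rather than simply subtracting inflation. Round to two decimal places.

The domestic bond real return: 1.089/1.0214 − 1 = 6.618%.
The foreign bond real return: 1.1314/1.0472 − 1 = 8.040%.
Difference: 6.618 − 8.040 = -1.422 pp.

-1.42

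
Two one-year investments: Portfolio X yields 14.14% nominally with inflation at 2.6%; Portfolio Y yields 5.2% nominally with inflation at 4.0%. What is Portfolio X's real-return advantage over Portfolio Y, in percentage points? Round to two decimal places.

Portfolio X real return: 1.1414/1.026 − 1 = 11.248%.
Portfolio Y real return: 1.052/1.040 − 1 = 1.154%.
Difference: 11.248 − 1.154 = 10.094 pp.

10.09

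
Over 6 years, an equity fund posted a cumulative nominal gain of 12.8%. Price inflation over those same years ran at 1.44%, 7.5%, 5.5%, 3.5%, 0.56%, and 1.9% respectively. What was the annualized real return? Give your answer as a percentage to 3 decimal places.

-1.300%

Cumulative inflation factor: 1.0144 × 1.075 × 1.055 × 1.035 × 1.0056 × 1.019 ≈ 1.22014.
Nominal growth factor: 1.12800. Real growth factor = 1.12800 / 1.22014 ≈ 0.92448.
Annualized: 0.92448^(1/6) − 1 ≈ -0.01300.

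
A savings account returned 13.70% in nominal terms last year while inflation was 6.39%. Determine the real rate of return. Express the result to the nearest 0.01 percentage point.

Real return via the Fisher equation: (1 + 13.70%)/(1 + 6.39%) − 1 = 1.1370/1.0639 − 1 ≈ 0.06871.

6.87%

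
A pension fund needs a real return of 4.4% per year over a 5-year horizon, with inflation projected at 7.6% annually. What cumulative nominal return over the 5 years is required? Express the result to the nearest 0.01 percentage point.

Required annual nominal rate: (1+4.4%)(1+7.6%) − 1 = 12.3344%.
Cumulative over 5 years: (1 + 0.123344)^5 − 1 ≈ 0.78881.

78.88%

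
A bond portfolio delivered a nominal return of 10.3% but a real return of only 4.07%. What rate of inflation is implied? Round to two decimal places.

From (1+r_nom) = (1+r_real)(1+π), we get 1+π = (1 + 10.3%)/(1 + 4.07%) = 1.103/1.0407 ≈ 1.05986.
So π ≈ 5.9864%.

5.99%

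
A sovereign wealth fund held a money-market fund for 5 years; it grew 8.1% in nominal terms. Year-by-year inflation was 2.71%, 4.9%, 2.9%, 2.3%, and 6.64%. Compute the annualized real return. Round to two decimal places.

-2.22%

Cumulative inflation factor: 1.0271 × 1.049 × 1.029 × 1.023 × 1.0664 ≈ 1.20948.
Nominal growth factor: 1.08100. Real growth factor = 1.08100 / 1.20948 ≈ 0.89377.
Annualized: 0.89377^(1/5) − 1 ≈ -0.02221.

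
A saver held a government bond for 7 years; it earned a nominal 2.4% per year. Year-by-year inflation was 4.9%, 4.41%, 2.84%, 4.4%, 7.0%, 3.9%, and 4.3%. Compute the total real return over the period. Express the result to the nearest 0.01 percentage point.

Cumulative inflation factor: 1.049 × 1.0441 × 1.0284 × 1.044 × 1.070 × 1.039 × 1.043 ≈ 1.36353.
Nominal growth factor: 1.18059. Real growth factor = 1.18059 / 1.36353 ≈ 0.86584.
Total real return ≈ -13.4163%.

-13.42%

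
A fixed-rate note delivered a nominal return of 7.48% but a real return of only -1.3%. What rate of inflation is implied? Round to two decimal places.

8.90%

From (1+r_nom) = (1+r_real)(1+π), we get 1+π = (1 + 7.48%)/(1 − 1.3%) = 1.0748/0.987 ≈ 1.08896.
So π ≈ 8.8956%.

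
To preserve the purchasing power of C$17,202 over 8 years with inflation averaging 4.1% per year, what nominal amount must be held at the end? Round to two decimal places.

Cumulative price-level factor: (1+4.1%)^8 ≈ 1.3791320018.
Multiplying C$17,202 by the price-level factor gives the future nominal sum.

C$23,723.83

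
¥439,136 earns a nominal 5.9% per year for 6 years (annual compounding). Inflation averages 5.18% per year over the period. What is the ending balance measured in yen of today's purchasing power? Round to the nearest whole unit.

Nominal value at maturity: ¥439,136 × (1 + 5.9%)^6 ≈ ¥619,405.
Price-level factor over 6 years: (1 + 5.18%)^6 ≈ 1.3539386903.
The maturity value deflated by that factor is the answer in today's purchasing power.

¥457,484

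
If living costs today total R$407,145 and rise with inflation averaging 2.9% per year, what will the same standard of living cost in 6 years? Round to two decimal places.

Cumulative price-level factor: (1+2.9%)^6 ≈ 1.1871135129.
The nominal amount required is R$407,145 scaled up by that factor.

R$483,327.33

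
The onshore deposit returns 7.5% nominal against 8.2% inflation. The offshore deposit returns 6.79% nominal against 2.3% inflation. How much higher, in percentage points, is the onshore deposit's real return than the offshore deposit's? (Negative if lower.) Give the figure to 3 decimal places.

The onshore deposit real return: 1.075/1.082 − 1 = -0.6470%.
The offshore deposit real return: 1.0679/1.023 − 1 = 4.3891%.
Difference: -0.6470 − 4.3891 = -5.0361 pp.

-5.036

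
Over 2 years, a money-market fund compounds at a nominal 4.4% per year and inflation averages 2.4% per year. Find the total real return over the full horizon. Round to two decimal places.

3.94%

The annual real rate is (1+4.4%)/(1+2.4%) − 1 = 1.9531%.
Compounded over 2 years: (1 + 0.019531)^2 − 1 ≈ 0.03944.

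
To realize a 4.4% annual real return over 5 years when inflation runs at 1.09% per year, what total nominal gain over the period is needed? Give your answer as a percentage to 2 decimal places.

30.93%

Required annual nominal rate: (1+4.4%)(1+1.09%) − 1 = 5.53796%.
Cumulative over 5 years: (1 + 0.0553796)^5 − 1 ≈ 0.30931.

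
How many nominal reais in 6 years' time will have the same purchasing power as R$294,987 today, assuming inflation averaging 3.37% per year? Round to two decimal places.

R$359,890.16

Cumulative price-level factor: (1+3.37%)^6 ≈ 1.2200204142.
Multiplying R$294,987 by the price-level factor gives the future nominal sum.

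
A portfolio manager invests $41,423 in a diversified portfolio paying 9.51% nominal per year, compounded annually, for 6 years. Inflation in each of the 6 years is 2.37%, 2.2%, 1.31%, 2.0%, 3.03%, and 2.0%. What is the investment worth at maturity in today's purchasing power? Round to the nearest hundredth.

$62,881.70

Nominal value at maturity: $41,423 × (1 + 9.51%)^6 ≈ $71,443.75.
Price-level factor over 6 years: 1.0237 × 1.022 × 1.0131 × 1.020 × 1.0303 × 1.020 ≈ 1.1361612099.
The maturity value deflated by that factor is the answer in today's purchasing power.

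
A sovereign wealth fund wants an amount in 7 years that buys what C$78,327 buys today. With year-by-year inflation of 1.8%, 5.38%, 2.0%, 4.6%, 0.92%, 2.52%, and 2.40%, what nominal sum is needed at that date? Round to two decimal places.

C$94,980.65

Cumulative price-level factor: 1.018 × 1.0538 × 1.020 × 1.046 × 1.0092 × 1.0252 × 1.0240 ≈ 1.2126169221.
The nominal amount required is C$78,327 scaled up by that factor.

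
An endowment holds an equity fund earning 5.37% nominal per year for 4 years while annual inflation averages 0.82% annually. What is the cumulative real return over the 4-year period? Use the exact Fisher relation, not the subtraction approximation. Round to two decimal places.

The annual real rate is (1+5.37%)/(1+0.82%) − 1 = 4.5130%.
Compounded over 4 years: (1 + 0.045130)^4 − 1 ≈ 0.19311.

19.31%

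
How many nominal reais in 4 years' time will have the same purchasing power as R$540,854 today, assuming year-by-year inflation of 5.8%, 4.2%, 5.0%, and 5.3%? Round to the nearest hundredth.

Cumulative price-level factor: 1.058 × 1.042 × 1.050 × 1.053 = 1.2189083634.
Multiplying R$540,854 by the price-level factor gives the future nominal sum.

R$659,251.46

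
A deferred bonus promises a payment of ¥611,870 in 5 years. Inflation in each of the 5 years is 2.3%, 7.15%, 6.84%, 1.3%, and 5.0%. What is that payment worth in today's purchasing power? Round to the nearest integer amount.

¥491,200

Price-level factor over 5 years: 1.023 × 1.0715 × 1.0684 × 1.013 × 1.050 ≈ 1.2456626217.
Purchasing power today: ¥611,870 divided by that factor.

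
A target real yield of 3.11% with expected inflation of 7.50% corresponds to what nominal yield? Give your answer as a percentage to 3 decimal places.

By the Fisher equation, 1 + r_nom = (1 + 3.11%)(1 + 7.50%) = 1.0311 × 1.0750 = 1.1084325.
So r_nom = 10.84325%.

10.843%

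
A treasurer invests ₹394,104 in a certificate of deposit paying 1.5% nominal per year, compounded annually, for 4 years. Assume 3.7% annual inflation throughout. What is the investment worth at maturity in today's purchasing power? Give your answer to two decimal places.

Nominal value at maturity: ₹394,104 × (1 + 1.5%)^4 ≈ ₹418,287.62.
Price-level factor over 4 years: (1 + 3.7%)^4 ≈ 1.1564184862.
Dividing the nominal maturity value by the price-level factor gives the value in today's money.

₹361,709.56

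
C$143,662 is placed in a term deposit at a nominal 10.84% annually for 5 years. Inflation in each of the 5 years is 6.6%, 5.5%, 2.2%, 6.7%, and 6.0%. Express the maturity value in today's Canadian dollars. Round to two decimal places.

Nominal value at maturity: C$143,662 × (1 + 10.84%)^5 ≈ C$240,339.13.
Price-level factor over 5 years: 1.066 × 1.055 × 1.022 × 1.067 × 1.060 ≈ 1.2999625611.
Dividing the nominal maturity value by the price-level factor gives the value in today's money.

C$184,881.58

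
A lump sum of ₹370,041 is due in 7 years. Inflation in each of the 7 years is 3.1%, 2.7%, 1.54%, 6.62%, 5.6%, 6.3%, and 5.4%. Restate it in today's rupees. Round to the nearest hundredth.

Price-level factor over 7 years: 1.031 × 1.027 × 1.0154 × 1.0662 × 1.056 × 1.063 × 1.054 ≈ 1.3562593329.
Purchasing power today: ₹370,041 divided by that factor.

₹272,839.41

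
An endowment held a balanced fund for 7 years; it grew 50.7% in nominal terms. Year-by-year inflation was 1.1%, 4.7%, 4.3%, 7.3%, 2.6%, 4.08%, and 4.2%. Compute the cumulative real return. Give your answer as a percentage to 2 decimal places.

14.33%

Cumulative inflation factor: 1.011 × 1.047 × 1.043 × 1.073 × 1.026 × 1.0408 × 1.042 ≈ 1.31815.
Nominal growth factor: 1.50700. Real growth factor = 1.50700 / 1.31815 ≈ 1.14327.
Total real return ≈ 14.3271%.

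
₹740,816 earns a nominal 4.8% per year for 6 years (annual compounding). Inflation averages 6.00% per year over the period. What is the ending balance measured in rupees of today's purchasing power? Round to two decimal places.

Nominal value at maturity: ₹740,816 × (1 + 4.8%)^6 ≈ ₹981,472.31.
Price-level factor over 6 years: (1 + 6.00%)^6 ≈ 1.4185191123.
Dividing the nominal maturity value by the price-level factor gives the value in today's money.

₹691,899.25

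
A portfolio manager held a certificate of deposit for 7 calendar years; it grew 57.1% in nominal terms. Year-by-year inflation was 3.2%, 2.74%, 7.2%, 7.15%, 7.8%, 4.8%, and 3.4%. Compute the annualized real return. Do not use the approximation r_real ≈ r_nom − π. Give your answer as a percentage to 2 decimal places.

1.43%

Cumulative inflation factor: 1.032 × 1.0274 × 1.072 × 1.0715 × 1.078 × 1.048 × 1.034 ≈ 1.42268.
Nominal growth factor: 1.57100. Real growth factor = 1.57100 / 1.42268 ≈ 1.10426.
Annualized: 1.10426^(1/7) − 1 ≈ 0.01427.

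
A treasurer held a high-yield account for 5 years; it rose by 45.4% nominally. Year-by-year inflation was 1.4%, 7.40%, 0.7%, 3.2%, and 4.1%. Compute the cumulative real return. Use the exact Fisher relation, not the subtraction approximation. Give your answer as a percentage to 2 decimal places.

23.41%

Cumulative inflation factor: 1.014 × 1.0740 × 1.007 × 1.032 × 1.041 ≈ 1.17815.
Nominal growth factor: 1.45400. Real growth factor = 1.45400 / 1.17815 ≈ 1.23413.
Total real return ≈ 23.4134%.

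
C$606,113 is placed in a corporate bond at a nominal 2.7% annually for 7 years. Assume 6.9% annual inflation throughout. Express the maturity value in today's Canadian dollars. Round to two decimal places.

C$457,828.44

Nominal value at maturity: C$606,113 × (1 + 2.7%)^7 ≈ C$730,376.35.
Price-level factor over 7 years: (1 + 6.9%)^7 ≈ 1.5953057718.
Dividing the nominal maturity value by the price-level factor gives the value in today's money.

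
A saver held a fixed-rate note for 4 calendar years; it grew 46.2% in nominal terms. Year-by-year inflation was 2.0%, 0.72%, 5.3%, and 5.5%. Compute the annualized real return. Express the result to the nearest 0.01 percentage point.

Cumulative inflation factor: 1.020 × 1.0072 × 1.053 × 1.055 ≈ 1.14129.
Nominal growth factor: 1.46200. Real growth factor = 1.46200 / 1.14129 ≈ 1.28100.
Annualized: 1.28100^(1/4) − 1 ≈ 0.06387.

6.39%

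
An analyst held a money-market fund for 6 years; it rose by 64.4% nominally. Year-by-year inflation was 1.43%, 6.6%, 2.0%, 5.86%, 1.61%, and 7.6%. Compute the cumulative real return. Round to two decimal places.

Cumulative inflation factor: 1.0143 × 1.066 × 1.020 × 1.0586 × 1.0161 × 1.076 ≈ 1.27645.
Nominal growth factor: 1.64400. Real growth factor = 1.64400 / 1.27645 ≈ 1.28795.
Total real return ≈ 28.7945%.

28.79%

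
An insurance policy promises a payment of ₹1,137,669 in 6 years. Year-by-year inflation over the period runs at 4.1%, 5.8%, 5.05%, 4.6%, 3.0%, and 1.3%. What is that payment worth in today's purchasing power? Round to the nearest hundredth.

₹900,959.18

Price-level factor over 6 years: 1.041 × 1.058 × 1.0505 × 1.046 × 1.030 × 1.013 ≈ 1.2627309012.
Purchasing power today: ₹1,137,669 divided by that factor.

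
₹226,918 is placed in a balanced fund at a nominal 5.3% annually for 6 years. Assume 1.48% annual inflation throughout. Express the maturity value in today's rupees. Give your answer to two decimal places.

₹283,241.20

Nominal value at maturity: ₹226,918 × (1 + 5.3%)^6 ≈ ₹309,342.20.
Price-level factor over 6 years: (1 + 1.48%)^6 ≈ 1.0921511598.
The maturity value deflated by that factor is the answer in today's purchasing power.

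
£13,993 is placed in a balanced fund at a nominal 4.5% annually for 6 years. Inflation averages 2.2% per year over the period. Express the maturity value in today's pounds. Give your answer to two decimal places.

Nominal value at maturity: £13,993 × (1 + 4.5%)^6 ≈ £18,222.53.
Price-level factor over 6 years: (1 + 2.2%)^6 ≈ 1.1394765049.
Dividing the nominal maturity value by the price-level factor gives the value in today's money.

£15,992.02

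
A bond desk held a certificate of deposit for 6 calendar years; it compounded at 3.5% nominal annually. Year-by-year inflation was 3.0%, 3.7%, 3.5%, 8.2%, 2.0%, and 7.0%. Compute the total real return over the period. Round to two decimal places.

Cumulative inflation factor: 1.030 × 1.037 × 1.035 × 1.082 × 1.020 × 1.070 ≈ 1.30547.
Nominal growth factor: 1.22926. Real growth factor = 1.22926 / 1.30547 ≈ 0.94162.
Total real return ≈ -5.8382%.

-5.84%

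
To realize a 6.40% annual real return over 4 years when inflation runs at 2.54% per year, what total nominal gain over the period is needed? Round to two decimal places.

41.69%

Required annual nominal rate: (1+6.40%)(1+2.54%) − 1 = 9.10256%.
Cumulative over 4 years: (1 + 0.0910256)^4 − 1 ≈ 0.41690.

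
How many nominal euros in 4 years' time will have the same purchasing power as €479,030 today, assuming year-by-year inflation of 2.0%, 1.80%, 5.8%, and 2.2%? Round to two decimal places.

Cumulative price-level factor: 1.020 × 1.0180 × 1.058 × 1.022 ≈ 1.1227537474.
The nominal amount required is €479,030 scaled up by that factor.

€537,832.73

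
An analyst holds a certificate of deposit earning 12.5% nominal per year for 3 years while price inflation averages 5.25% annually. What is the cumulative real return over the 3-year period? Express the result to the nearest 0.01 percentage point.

The annual real rate is (1+12.5%)/(1+5.25%) − 1 = 6.8884%.
Compounded over 3 years: (1 + 0.068884)^3 − 1 ≈ 0.22121.

22.12%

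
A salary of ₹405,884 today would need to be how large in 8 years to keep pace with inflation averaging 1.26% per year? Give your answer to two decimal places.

₹448,647.57

Cumulative price-level factor: (1+1.26%)^8 ≈ 1.1053590833.
The nominal amount required is ₹405,884 scaled up by that factor.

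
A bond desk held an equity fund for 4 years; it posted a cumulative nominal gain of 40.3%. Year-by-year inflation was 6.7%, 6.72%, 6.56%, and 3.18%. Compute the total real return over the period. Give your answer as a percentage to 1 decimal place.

12.1%

Cumulative inflation factor: 1.067 × 1.0672 × 1.0656 × 1.0318 ≈ 1.25199.
Nominal growth factor: 1.40300. Real growth factor = 1.40300 / 1.25199 ≈ 1.12062.
Total real return ≈ 12.0618%.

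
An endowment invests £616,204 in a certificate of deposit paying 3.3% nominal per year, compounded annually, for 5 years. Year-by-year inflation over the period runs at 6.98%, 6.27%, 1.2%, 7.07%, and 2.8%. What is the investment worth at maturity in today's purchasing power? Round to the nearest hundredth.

Nominal value at maturity: £616,204 × (1 + 3.3%)^5 ≈ £724,813.24.
Price-level factor over 5 years: 1.0698 × 1.0627 × 1.012 × 1.0707 × 1.028 ≈ 1.2663527680.
The maturity value deflated by that factor is the answer in today's purchasing power.

£572,362.82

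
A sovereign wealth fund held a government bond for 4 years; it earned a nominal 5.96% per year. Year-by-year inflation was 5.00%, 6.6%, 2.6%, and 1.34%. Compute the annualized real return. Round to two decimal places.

2.02%

Cumulative inflation factor: 1.0500 × 1.066 × 1.026 × 1.0134 ≈ 1.16379.
Nominal growth factor: 1.26057. Real growth factor = 1.26057 / 1.16379 ≈ 1.08316.
Annualized: 1.08316^(1/4) − 1 ≈ 0.02017.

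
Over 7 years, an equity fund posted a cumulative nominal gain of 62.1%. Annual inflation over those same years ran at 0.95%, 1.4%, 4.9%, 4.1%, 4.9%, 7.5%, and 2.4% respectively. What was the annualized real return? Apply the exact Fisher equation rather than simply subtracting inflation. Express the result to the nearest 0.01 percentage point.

3.31%

Cumulative inflation factor: 1.0095 × 1.014 × 1.049 × 1.041 × 1.049 × 1.075 × 1.024 ≈ 1.29079.
Nominal growth factor: 1.62100. Real growth factor = 1.62100 / 1.29079 ≈ 1.25582.
Annualized: 1.25582^(1/7) − 1 ≈ 0.03308.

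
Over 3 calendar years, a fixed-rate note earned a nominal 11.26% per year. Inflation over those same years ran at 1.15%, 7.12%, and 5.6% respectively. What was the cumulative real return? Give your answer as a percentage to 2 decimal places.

20.37%

Cumulative inflation factor: 1.0115 × 1.0712 × 1.056 ≈ 1.14420.
Nominal growth factor: 1.37726. Real growth factor = 1.37726 / 1.14420 ≈ 1.20370.
Total real return ≈ 20.3696%.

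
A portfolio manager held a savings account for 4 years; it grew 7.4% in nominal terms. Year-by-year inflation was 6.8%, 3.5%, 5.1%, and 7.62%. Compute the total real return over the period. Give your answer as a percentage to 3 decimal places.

Cumulative inflation factor: 1.068 × 1.035 × 1.051 × 1.0762 ≈ 1.25028.
Nominal growth factor: 1.07400. Real growth factor = 1.07400 / 1.25028 ≈ 0.85901.
Total real return ≈ -14.0992%.

-14.099%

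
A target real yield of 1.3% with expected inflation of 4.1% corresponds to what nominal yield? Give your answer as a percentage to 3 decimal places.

By the Fisher equation, 1 + r_nom = (1 + 1.3%)(1 + 4.1%) = 1.013 × 1.041 = 1.054533.
So r_nom = 5.4533%.

5.453%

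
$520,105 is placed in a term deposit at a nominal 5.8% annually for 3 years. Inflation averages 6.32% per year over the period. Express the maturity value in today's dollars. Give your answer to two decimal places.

$512,510.93

Nominal value at maturity: $520,105 × (1 + 5.8%)^3 ≈ $615,953.65.
Price-level factor over 3 years: (1 + 6.32%)^3 ≈ 1.2018351560.
Dividing the nominal maturity value by the price-level factor gives the value in today's money.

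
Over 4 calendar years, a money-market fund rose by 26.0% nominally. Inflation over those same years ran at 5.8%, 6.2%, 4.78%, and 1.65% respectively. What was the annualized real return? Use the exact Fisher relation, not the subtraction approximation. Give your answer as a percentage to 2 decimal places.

Cumulative inflation factor: 1.058 × 1.062 × 1.0478 × 1.0165 ≈ 1.19673.
Nominal growth factor: 1.26000. Real growth factor = 1.26000 / 1.19673 ≈ 1.05287.
Annualized: 1.05287^(1/4) − 1 ≈ 0.01296.

1.30%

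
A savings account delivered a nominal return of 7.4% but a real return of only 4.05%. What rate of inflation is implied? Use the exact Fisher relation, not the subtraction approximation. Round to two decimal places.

From (1+r_nom) = (1+r_real)(1+π), we get 1+π = (1 + 7.4%)/(1 + 4.05%) = 1.074/1.0405 ≈ 1.03220.
So π ≈ 3.2196%.

3.22%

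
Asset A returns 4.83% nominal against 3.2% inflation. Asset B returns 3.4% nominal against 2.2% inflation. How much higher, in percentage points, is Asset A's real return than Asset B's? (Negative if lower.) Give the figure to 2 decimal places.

Asset A real return: 1.0483/1.032 − 1 = 1.579%.
Asset B real return: 1.034/1.022 − 1 = 1.174%.
Difference: 1.579 − 1.174 = 0.405 pp.

0.41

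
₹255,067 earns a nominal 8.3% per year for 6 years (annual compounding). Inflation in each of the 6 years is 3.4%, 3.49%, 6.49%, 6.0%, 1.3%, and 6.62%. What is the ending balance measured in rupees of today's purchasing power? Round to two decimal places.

Nominal value at maturity: ₹255,067 × (1 + 8.3%)^6 ≈ ₹411,552.28.
Price-level factor over 6 years: 1.034 × 1.0349 × 1.0649 × 1.060 × 1.013 × 1.0662 ≈ 1.3046131194.
Dividing the nominal maturity value by the price-level factor gives the value in today's money.

₹315,459.25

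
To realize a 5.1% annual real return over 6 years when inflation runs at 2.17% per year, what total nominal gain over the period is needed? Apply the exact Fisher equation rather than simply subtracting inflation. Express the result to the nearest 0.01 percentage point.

Required annual nominal rate: (1+5.1%)(1+2.17%) − 1 = 7.38067%.
Cumulative over 6 years: (1 + 0.0738067)^6 − 1 ≈ 0.53305.

53.31%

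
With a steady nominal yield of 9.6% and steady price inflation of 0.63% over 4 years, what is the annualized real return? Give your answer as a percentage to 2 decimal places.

With constant rates the annual real return is the same each year: (1+9.6%)/(1+0.63%) − 1 = 0.08914.

8.91%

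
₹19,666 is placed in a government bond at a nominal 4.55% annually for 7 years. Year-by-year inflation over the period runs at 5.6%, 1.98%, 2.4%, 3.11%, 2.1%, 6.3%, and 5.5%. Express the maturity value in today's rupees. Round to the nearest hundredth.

₹20,624.96

Nominal value at maturity: ₹19,666 × (1 + 4.55%)^7 ≈ ₹26,852.47.
Price-level factor over 7 years: 1.056 × 1.0198 × 1.024 × 1.0311 × 1.021 × 1.063 × 1.055 ≈ 1.3019404957.
Dividing the nominal maturity value by the price-level factor gives the value in today's money.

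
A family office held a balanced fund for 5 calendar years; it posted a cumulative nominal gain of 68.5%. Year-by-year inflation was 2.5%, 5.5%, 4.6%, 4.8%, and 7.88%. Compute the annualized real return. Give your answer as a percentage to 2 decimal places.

Cumulative inflation factor: 1.025 × 1.055 × 1.046 × 1.048 × 1.0788 ≈ 1.27882.
Nominal growth factor: 1.68500. Real growth factor = 1.68500 / 1.27882 ≈ 1.31762.
Annualized: 1.31762^(1/5) − 1 ≈ 0.05672.

5.67%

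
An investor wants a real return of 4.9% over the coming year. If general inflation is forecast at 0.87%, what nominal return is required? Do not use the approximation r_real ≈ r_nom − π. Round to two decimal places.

5.81%

By the Fisher equation, 1 + r_nom = (1 + 4.9%)(1 + 0.87%) = 1.049 × 1.0087 = 1.0581263.
So r_nom = 5.81263%.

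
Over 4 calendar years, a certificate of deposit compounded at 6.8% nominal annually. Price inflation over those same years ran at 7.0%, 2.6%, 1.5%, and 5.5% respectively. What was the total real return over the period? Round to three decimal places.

Cumulative inflation factor: 1.070 × 1.026 × 1.015 × 1.055 ≈ 1.17557.
Nominal growth factor: 1.30102. Real growth factor = 1.30102 / 1.17557 ≈ 1.10671.
Total real return ≈ 10.6714%.

10.671%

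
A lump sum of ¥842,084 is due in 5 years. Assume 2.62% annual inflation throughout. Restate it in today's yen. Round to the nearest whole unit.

¥739,938

Price-level factor over 5 years: (1 + 2.62%)^5 ≈ 1.1380466156.
Purchasing power today: ¥842,084 divided by that factor.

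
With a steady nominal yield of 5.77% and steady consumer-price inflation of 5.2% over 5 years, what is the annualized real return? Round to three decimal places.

0.542%

With constant rates the annual real return is the same each year: (1+5.77%)/(1+5.2%) − 1 = 0.00542.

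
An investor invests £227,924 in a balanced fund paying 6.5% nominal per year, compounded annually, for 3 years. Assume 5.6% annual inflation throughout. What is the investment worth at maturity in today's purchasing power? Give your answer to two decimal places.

Nominal value at maturity: £227,924 × (1 + 6.5%)^3 ≈ £275,320.71.
Price-level factor over 3 years: (1 + 5.6%)^3 = 1.177583616.
Dividing the nominal maturity value by the price-level factor gives the value in today's money.

£233,801.41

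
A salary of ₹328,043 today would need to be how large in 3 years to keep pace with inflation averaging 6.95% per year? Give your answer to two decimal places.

₹401,303.68

Cumulative price-level factor: (1+6.95%)^3 ≈ 1.2233264524.
Multiplying ₹328,043 by the price-level factor gives the future nominal sum.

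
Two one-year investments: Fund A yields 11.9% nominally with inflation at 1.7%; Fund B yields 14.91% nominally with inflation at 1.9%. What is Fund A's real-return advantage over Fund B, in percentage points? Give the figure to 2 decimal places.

Fund A real return: 1.119/1.017 − 1 = 10.029%.
Fund B real return: 1.1491/1.019 − 1 = 12.767%.
Difference: 10.029 − 12.767 = -2.738 pp.

-2.74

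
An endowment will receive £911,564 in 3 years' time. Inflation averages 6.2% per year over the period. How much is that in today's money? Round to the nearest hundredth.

£761,050.74

Price-level factor over 3 years: (1 + 6.2%)^3 = 1.197770328.
Purchasing power today: £911,564 divided by that factor.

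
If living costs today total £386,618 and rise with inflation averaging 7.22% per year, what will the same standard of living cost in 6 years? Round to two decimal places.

£587,403.98

Cumulative price-level factor: (1+7.22%)^6 ≈ 1.5193394598.
Multiplying £386,618 by the price-level factor gives the future nominal sum.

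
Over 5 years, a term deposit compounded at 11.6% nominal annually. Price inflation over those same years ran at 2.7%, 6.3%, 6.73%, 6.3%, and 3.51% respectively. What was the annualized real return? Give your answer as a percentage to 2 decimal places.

6.19%

Cumulative inflation factor: 1.027 × 1.063 × 1.0673 × 1.063 × 1.0351 ≈ 1.28205.
Nominal growth factor: 1.73110. Real growth factor = 1.73110 / 1.28205 ≈ 1.35025.
Annualized: 1.35025^(1/5) − 1 ≈ 0.06190.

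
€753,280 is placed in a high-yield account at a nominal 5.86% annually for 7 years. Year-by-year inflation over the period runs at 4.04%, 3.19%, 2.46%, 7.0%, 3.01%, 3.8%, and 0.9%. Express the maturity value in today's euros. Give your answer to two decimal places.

€883,762.71

Nominal value at maturity: €753,280 × (1 + 5.86%)^7 ≈ €1,122,224.29.
Price-level factor over 7 years: 1.0404 × 1.0319 × 1.0246 × 1.070 × 1.0301 × 1.038 × 1.009 ≈ 1.2698253480.
The maturity value deflated by that factor is the answer in today's purchasing power.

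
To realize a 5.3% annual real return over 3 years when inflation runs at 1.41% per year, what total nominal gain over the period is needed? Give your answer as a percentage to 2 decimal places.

21.77%

Required annual nominal rate: (1+5.3%)(1+1.41%) − 1 = 6.78473%.
Cumulative over 3 years: (1 + 0.0678473)^3 − 1 ≈ 0.21766.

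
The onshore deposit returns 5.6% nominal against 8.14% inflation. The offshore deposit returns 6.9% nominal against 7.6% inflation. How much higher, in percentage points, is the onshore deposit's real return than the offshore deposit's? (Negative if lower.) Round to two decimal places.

-1.70

The onshore deposit real return: 1.056/1.0814 − 1 = -2.349%.
The offshore deposit real return: 1.069/1.076 − 1 = -0.651%.
Difference: -2.349 − (-0.651) = -1.698 pp.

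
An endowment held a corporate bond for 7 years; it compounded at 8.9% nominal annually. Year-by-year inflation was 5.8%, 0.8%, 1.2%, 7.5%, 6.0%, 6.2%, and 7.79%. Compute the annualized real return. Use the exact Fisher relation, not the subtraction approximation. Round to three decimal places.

Cumulative inflation factor: 1.058 × 1.008 × 1.012 × 1.075 × 1.060 × 1.062 × 1.0779 ≈ 1.40781.
Nominal growth factor: 1.81633. Real growth factor = 1.81633 / 1.40781 ≈ 1.29018.
Annualized: 1.29018^(1/7) − 1 ≈ 0.03707.

3.707%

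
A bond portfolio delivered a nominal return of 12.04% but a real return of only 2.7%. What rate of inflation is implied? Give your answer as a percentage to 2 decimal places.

9.09%

From (1+r_nom) = (1+r_real)(1+π), we get 1+π = (1 + 12.04%)/(1 + 2.7%) = 1.1204/1.027 ≈ 1.09094.
So π ≈ 9.0944%.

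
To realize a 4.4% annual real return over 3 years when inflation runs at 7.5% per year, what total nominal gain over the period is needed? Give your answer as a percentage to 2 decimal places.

Required annual nominal rate: (1+4.4%)(1+7.5%) − 1 = 12.23%.
Cumulative over 3 years: (1 + 0.1223)^3 − 1 ≈ 0.41360.

41.36%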